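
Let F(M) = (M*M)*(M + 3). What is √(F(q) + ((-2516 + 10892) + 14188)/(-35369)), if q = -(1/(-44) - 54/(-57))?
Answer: √173595594263455712271/12359626312 ≈ 1.0660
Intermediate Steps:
q = -773/836 (q = -(1*(-1/44) - 54*(-1/57)) = -(-1/44 + 18/19) = -1*773/836 = -773/836 ≈ -0.92464)
F(M) = M²*(3 + M)
√(F(q) + ((-2516 + 10892) + 14188)/(-35369)) = √((-773/836)²*(3 - 773/836) + ((-2516 + 10892) + 14188)/(-35369)) = √((597529/698896)*(1735/836) + (8376 + 14188)*(-1/35369)) = √(1036712815/584277056 + 22564*(-1/35369)) = √(1036712815/584277056 - 22564/35369) = √(23483868062151/20665295193664) = √173595594263455712271/12359626312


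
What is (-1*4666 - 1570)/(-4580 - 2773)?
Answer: 6236/7353 ≈ 0.84809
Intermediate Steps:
(-1*4666 - 1570)/(-4580 - 2773) = (-4666 - 1570)/(-7353) = -6236*(-1/7353) = 6236/7353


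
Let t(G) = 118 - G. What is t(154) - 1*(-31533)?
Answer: 31497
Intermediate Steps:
t(154) - 1*(-31533) = (118 - 1*154) - 1*(-31533) = (118 - 154) + 31533 = -36 + 31533 = 31497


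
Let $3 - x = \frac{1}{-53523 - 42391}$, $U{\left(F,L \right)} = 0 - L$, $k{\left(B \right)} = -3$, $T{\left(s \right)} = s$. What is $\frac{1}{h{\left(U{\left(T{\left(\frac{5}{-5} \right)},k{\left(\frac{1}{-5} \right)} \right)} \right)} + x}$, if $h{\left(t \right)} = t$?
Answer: $\frac{95914}{575485} \approx 0.16667$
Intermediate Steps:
$U{\left(F,L \right)} = - L$
$x = \frac{287743}{95914}$ ($x = 3 - \frac{1}{-53523 - 42391} = 3 - \frac{1}{-95914} = 3 - - \frac{1}{95914} = 3 + \frac{1}{95914} = \frac{287743}{95914} \approx 3.0$)
$\frac{1}{h{\left(U{\left(T{\left(\frac{5}{-5} \right)},k{\left(\frac{1}{-5} \right)} \right)} \right)} + x} = \frac{1}{\left(-1\right) \left(-3\right) + \frac{287743}{95914}} = \frac{1}{3 + \frac{287743}{95914}} = \frac{1}{\frac{575485}{95914}} = \frac{95914}{575485}$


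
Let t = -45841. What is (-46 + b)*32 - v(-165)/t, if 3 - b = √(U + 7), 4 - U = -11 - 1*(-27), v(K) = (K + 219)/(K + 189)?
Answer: -252308855/183364 - 32*I*√5 ≈ -1376.0 - 71.554*I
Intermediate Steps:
v(K) = (219 + K)/(189 + K)
U = -12 (U = 4 - (-11 - 1*(-27)) = 4 - (-11 + 27) = 4 - 1*16 = 4 - 16 = -12)
b = 3 - I*√5 (b = 3 - √(-12 + 7) = 3 - √(-5) = 3 - I*√5 ≈ 3.0 - 2.2361*I)
(-46 + b)*32 - v(-165)/t = (-46 + (3 - I*√5))*32 - (219 - 165)/(189 - 165)/(-45841) = (-43 - I*√5)*32 - 54/24*(-1)/45841 = (-1376 - 32*I*√5) - (1/24)*54*(-1)/45841 = (-1376 - 32*I*√5) - 9*(-1)/(4*45841) = (-1376 - 32*I*√5) - 1*(-9/183364) = (-1376 - 32*I*√5) + 9/183364 = -252308855/183364 - 32*I*√5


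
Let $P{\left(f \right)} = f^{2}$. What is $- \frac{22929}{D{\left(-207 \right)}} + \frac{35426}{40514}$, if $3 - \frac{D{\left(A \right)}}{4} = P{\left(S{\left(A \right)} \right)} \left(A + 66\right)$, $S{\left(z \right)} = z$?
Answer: $\frac{142534301957}{163182613312} \approx 0.87346$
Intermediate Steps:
$D{\left(A \right)} = 12 - 4 A^{2} \left(66 + A\right)$ ($D{\left(A \right)} = 12 - 4 A^{2} \left(A + 66\right) = 12 - 4 A^{2} \left(66 + A\right)$)
$- \frac{22929}{D{\left(-207 \right)}} + \frac{35426}{40514} = - \frac{22929}{12 - 264 \left(-207\right)^{2} - 4 \left(-207\right)^{3}} + \frac{35426}{40514} = - \frac{22929}{12 - 11312136 - -35478972} + 35426 \cdot \frac{1}{40514} = - \frac{22929}{12 - 11312136 + 35478972} + \frac{17713}{20257} = - \frac{22929}{24166848} + \frac{17713}{20257} = \left(-22929\right) \frac{1}{24166848} + \frac{17713}{20257} = - \frac{7643}{8055616} + \frac{17713}{20257} = \frac{142534301957}{163182613312}$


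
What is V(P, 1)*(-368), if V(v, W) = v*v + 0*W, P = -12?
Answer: -52992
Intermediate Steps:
V(v, W) = v² (V(v, W) = v² + 0 = v²)
V(P, 1)*(-368) = (-12)²*(-368) = 144*(-368) = -52992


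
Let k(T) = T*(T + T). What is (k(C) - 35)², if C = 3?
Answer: 289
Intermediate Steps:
k(T) = 2*T² (k(T) = T*(2*T) = 2*T²)
(k(C) - 35)² = (2*3² - 35)² = (2*9 - 35)² = (18 - 35)² = (-17)² = 289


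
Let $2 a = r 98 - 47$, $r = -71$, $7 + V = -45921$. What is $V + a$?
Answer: $- \frac{98861}{2} \approx -49431.0$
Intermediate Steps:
$V = -45928$ ($V = -7 - 45921 = -45928$)
$a = - \frac{7005}{2}$ ($a = \frac{\left(-71\right) 98 - 47}{2} = \frac{-6958 - 47}{2} = \frac{1}{2} \left(-7005\right) = - \frac{7005}{2} \approx -3502.5$)
$V + a = -45928 - \frac{7005}{2} = - \frac{98861}{2}$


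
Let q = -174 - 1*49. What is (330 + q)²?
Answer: 11449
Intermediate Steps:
q = -223 (q = -174 - 49 = -223)
(330 + q)² = (330 - 223)² = 107² = 11449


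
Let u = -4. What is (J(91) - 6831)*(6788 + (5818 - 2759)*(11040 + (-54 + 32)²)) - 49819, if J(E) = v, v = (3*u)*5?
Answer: -242967779083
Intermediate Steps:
v = -60 (v = (3*(-4))*5 = -12*5 = -60)
J(E) = -60
(J(91) - 6831)*(6788 + (5818 - 2759)*(11040 + (-54 + 32)²)) - 49819 = (-60 - 6831)*(6788 + (5818 - 2759)*(11040 + (-54 + 32)²)) - 49819 = -6891*(6788 + 3059*(11040 + (-22)²)) - 49819 = -6891*(6788 + 3059*(11040 + 484)) - 49819 = -6891*(6788 + 3059*11524) - 49819 = -6891*(6788 + 35251916) - 49819 = -6891*35258704 - 49819 = -242967729264 - 49819 = -242967779083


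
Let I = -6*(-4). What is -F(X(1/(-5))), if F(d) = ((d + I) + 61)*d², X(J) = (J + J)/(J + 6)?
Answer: -9852/24389 ≈ -0.40395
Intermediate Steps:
I = 24
X(J) = 2*J/(6 + J) (X(J) = (2*J)/(6 + J) = 2*J/(6 + J))
F(d) = d²*(85 + d) (F(d) = ((d + 24) + 61)*d² = ((24 + d) + 61)*d² = (85 + d)*d² = d²*(85 + d))
-F(X(1/(-5))) = -(2/(-5*(6 + 1/(-5))))²*(85 + 2/(-5*(6 + 1/(-5)))) = -(2*(-⅕)/(6 - ⅕))²*(85 + 2*(-⅕)/(6 - ⅕)) = -(2*(-⅕)/(29/5))²*(85 + 2*(-⅕)/(29/5)) = -(2*(-⅕)*(5/29))²*(85 + 2*(-⅕)*(5/29)) = -(-2/29)²*(85 - 2/29) = -4*2463/(841*29) = -1*9852/24389 = -9852/24389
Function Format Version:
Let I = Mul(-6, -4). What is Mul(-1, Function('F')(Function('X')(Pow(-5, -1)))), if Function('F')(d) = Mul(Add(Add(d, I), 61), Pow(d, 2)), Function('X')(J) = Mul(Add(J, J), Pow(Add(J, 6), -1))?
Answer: Rational(-9852, 24389) ≈ -0.40395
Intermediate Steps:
I = 24
Function('X')(J) = Mul(2, J, Pow(Add(6, J), -1)) (Function('X')(J) = Mul(Mul(2, J), Pow(Add(6, J), -1)) = Mul(2, J, Pow(Add(6, J), -1)))
Function('F')(d) = Mul(Pow(d, 2), Add(85, d)) (Function('F')(d) = Mul(Add(Add(d, 24), 61), Pow(d, 2)) = Mul(Add(Add(24, d), 61), Pow(d, 2)) = Mul(Add(85, d), Pow(d, 2)) = Mul(Pow(d, 2), Add(85, d)))
Mul(-1, Function('F')(Function('X')(Pow(-5, -1)))) = Mul(-1, Mul(Pow(Mul(2, Pow(-5, -1), Pow(Add(6, Pow(-5, -1)), -1)), 2), Add(85, Mul(2, Pow(-5, -1), Pow(Add(6, Pow(-5, -1)), -1))))) = Mul(-1, Mul(Pow(Mul(2, Rational(-1, 5), Pow(Add(6, Rational(-1, 5)), -1)), 2), Add(85, Mul(2, Rational(-1, 5), Pow(Add(6, Rational(-1, 5)), -1))))) = Mul(-1, Mul(Pow(Mul(2, Rational(-1, 5), Pow(Rational(29, 5), -1)), 2), Add(85, Mul(2, Rational(-1, 5), Pow(Rational(29, 5), -1))))) = Mul(-1, Mul(Pow(Mul(2, Rational(-1, 5), Rational(5, 29)), 2), Add(85, Mul(2, Rational(-1, 5), Rational(5, 29))))) = Mul(-1, Mul(Pow(Rational(-2, 29), 2), Add(85, Rational(-2, 29)))) = Mul(-1, Mul(Rational(4, 841), Rational(2463, 29))) = Mul(-1, Rational(9852, 24389)) = Rational(-9852, 24389)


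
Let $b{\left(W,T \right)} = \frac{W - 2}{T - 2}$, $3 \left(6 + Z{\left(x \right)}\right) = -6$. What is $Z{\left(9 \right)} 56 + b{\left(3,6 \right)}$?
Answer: $- \frac{1791}{4} \approx -447.75$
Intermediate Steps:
$Z{\left(x \right)} = -8$ ($Z{\left(x \right)} = -6 + \frac{1}{3} \left(-6\right) = -6 - 2 = -8$)
$b{\left(W,T \right)} = \frac{-2 + W}{-2 + T}$
$Z{\left(9 \right)} 56 + b{\left(3,6 \right)} = \left(-8\right) 56 + \frac{-2 + 3}{-2 + 6} = -448 + \frac{1}{4} \cdot 1 = -448 + \frac{1}{4} = - \frac{1791}{4}$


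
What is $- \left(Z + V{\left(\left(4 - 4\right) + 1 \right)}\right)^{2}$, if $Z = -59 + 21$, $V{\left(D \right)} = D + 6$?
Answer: $-961$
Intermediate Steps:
$V{\left(D \right)} = 6 + D$
$Z = -38$
$- \left(Z + V{\left(\left(4 - 4\right) + 1 \right)}\right)^{2} = - \left(-38 + \left(6 + \left(\left(4 - 4\right) + 1\right)\right)\right)^{2} = - \left(-38 + \left(6 + \left(0 + 1\right)\right)\right)^{2} = - \left(-38 + \left(6 + 1\right)\right)^{2} = - \left(-38 + 7\right)^{2} = - \left(-31\right)^{2} = \left(-1\right) 961 = -961$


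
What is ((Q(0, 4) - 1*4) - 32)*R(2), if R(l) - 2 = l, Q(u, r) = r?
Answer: -128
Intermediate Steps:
R(l) = 2 + l
((Q(0, 4) - 1*4) - 32)*R(2) = ((4 - 1*4) - 32)*(2 + 2) = ((4 - 4) - 32)*4 = (0 - 32)*4 = -32*4 = -128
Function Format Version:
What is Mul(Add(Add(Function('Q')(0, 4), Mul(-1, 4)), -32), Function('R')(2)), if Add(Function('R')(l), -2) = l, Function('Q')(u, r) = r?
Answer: -128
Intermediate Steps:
Function('R')(l) = Add(2, l)
Mul(Add(Add(Function('Q')(0, 4), Mul(-1, 4)), -32), Function('R')(2)) = Mul(Add(Add(4, Mul(-1, 4)), -32), Add(2, 2)) = Mul(Add(Add(4, -4), -32), 4) = Mul(Add(0, -32), 4) = Mul(-32, 4) = -128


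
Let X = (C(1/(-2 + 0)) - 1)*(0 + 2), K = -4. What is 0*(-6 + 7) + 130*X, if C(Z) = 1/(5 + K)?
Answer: 0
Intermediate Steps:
C(Z) = 1 (C(Z) = 1/(5 - 4) = 1/1 = 1)
X = 0 (X = (1 - 1)*(0 + 2) = 0*2 = 0)
0*(-6 + 7) + 130*X = 0*(-6 + 7) + 130*0 = 0*1 + 0 = 0 + 0 = 0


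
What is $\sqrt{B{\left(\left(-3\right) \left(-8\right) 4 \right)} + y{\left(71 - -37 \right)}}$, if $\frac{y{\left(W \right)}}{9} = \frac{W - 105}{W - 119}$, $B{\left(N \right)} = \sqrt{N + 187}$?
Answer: $\frac{\sqrt{-297 + 121 \sqrt{283}}}{11} \approx 3.7905$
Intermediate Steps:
$B{\left(N \right)} = \sqrt{187 + N}$
$y{\left(W \right)} = \frac{9 \left(-105 + W\right)}{-119 + W}$ ($y{\left(W \right)} = 9 \frac{W - 105}{W - 119} = 9 \frac{-105 + W}{-119 + W} = \frac{9 \left(-105 + W\right)}{-119 + W}$)
$\sqrt{B{\left(\left(-3\right) \left(-8\right) 4 \right)} + y{\left(71 - -37 \right)}} = \sqrt{\sqrt{187 + \left(-3\right) \left(-8\right) 4} + \frac{9 \left(-105 + \left(71 - -37\right)\right)}{-119 + \left(71 - -37\right)}} = \sqrt{\sqrt{187 + 24 \cdot 4} + \frac{9 \left(-105 + \left(71 + 37\right)\right)}{-119 + \left(71 + 37\right)}} = \sqrt{\sqrt{187 + 96} + \frac{9 \left(-105 + 108\right)}{-119 + 108}} = \sqrt{\sqrt{283} + 9 \frac{1}{-11} \cdot 3} = \sqrt{\sqrt{283} + 9 \left(- \frac{1}{11}\right) 3} = \sqrt{\sqrt{283} - \frac{27}{11}} = \sqrt{- \frac{27}{11} + \sqrt{283}}$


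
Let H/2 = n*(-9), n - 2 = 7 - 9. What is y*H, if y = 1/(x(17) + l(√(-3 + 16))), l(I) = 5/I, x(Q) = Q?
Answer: 0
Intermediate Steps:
n = 0 (n = 2 + (7 - 9) = 2 - 2 = 0)
H = 0 (H = 2*(0*(-9)) = 2*0 = 0)
y = 1/(17 + 5*√13/13) (y = 1/(17 + 5/(√(-3 + 16))) = 1/(17 + 5/(√13)) = 1/(17 + 5*(√13/13)) = 1/(17 + 5*√13/13) ≈ 0.054387)
y*H = (221/3732 - 5*√13/3732)*0 = 0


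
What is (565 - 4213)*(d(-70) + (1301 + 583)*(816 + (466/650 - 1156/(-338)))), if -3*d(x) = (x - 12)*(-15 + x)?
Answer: -23779096761728/4225 ≈ -5.6282e+9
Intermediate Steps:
d(x) = -(-15 + x)*(-12 + x)/3 (d(x) = -(x - 12)*(-15 + x)/3 = -(-12 + x)*(-15 + x)/3 = -(-15 + x)*(-12 + x)/3)
(565 - 4213)*(d(-70) + (1301 + 583)*(816 + (466/650 - 1156/(-338)))) = (565 - 4213)*((-60 + 9*(-70) - ⅓*(-70)²) + (1301 + 583)*(816 + (466/650 - 1156/(-338)))) = -3648*((-60 - 630 - ⅓*4900) + 1884*(816 + (466*(1/650) - 1156*(-1/338)))) = -3648*((-60 - 630 - 4900/3) + 1884*(816 + (233/325 + 578/169))) = -3648*(-6970/3 + 1884*(816 + 17479/4225)) = -3648*(-6970/3 + 1884*(3465079/4225)) = -3648*(-6970/3 + 6528208836/4225) = -3648*19555178258/12675 = -23779096761728/4225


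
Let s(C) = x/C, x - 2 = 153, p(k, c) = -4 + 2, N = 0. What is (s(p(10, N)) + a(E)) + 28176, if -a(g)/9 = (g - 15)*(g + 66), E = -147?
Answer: -179999/2 ≈ -90000.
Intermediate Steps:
p(k, c) = -2
x = 155 (x = 2 + 153 = 155)
a(g) = -9*(-15 + g)*(66 + g) (a(g) = -9*(g - 15)*(g + 66) = -9*(-15 + g)*(66 + g))
s(C) = 155/C
(s(p(10, N)) + a(E)) + 28176 = (155/(-2) + (8910 - 459*(-147) - 9*(-147)**2)) + 28176 = (155*(-1/2) + (8910 + 67473 - 9*21609)) + 28176 = (-155/2 + (8910 + 67473 - 194481)) + 28176 = (-155/2 - 118098) + 28176 = -236351/2 + 28176 = -179999/2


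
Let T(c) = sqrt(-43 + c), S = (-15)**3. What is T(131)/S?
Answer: -2*sqrt(22)/3375 ≈ -0.0027795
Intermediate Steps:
S = -3375
T(131)/S = sqrt(-43 + 131)/(-3375) = sqrt(88)*(-1/3375) = (2*sqrt(22))*(-1/3375) = -2*sqrt(22)/3375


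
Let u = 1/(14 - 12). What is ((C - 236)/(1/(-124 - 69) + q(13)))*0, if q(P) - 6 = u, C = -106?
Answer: 0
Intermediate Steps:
u = 1/2 ≈ 0.50000
q(P) = 13/2 (q(P) = 6 + 1/2 = 13/2)
((C - 236)/(1/(-124 - 69) + q(13)))*0 = ((-106 - 236)/(1/(-124 - 69) + 13/2))*0 = -342/(1/(-193) + 13/2)*0 = -342/(-1/193 + 13/2)*0 = -342/2507/386*0 = -342*386/2507*0 = -132012/2507*0 = 0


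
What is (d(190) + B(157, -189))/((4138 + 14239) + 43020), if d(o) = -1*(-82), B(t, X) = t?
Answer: 239/61397 ≈ 0.0038927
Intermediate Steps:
d(o) = 82
(d(190) + B(157, -189))/((4138 + 14239) + 43020) = (82 + 157)/((4138 + 14239) + 43020) = 239/(18377 + 43020) = 239/61397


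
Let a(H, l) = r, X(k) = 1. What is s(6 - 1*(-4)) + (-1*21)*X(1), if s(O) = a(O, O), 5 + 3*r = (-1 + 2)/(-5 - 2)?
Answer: -159/7 ≈ -22.714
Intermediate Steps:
r = -12/7 (r = -5/3 + ((-1 + 2)/(-5 - 2))/3 = -5/3 + (1/(-7))/3 = -5/3 + (1*(-⅐))/3 = -5/3 + (⅓)*(-⅐) = -5/3 - 1/21 = -12/7 ≈ -1.7143)
a(H, l) = -12/7
s(O) = -12/7
s(6 - 1*(-4)) + (-1*21)*X(1) = -12/7 - 1*21*1 = -12/7 - 21*1 = -12/7 - 21 = -159/7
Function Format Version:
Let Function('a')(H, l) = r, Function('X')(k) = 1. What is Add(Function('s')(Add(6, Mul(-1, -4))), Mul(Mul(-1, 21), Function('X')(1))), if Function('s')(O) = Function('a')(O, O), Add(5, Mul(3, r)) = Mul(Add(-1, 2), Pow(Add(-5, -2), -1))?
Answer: Rational(-159, 7) ≈ -22.714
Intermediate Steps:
r = Rational(-12, 7) (r = Add(Rational(-5, 3), Mul(Rational(1, 3), Mul(Add(-1, 2), Pow(Add(-5, -2), -1)))) = Add(Rational(-5, 3), Mul(Rational(1, 3), Mul(1, Pow(-7, -1)))) = Add(Rational(-5, 3), Mul(Rational(1, 3), Mul(1, Rational(-1, 7)))) = Add(Rational(-5, 3), Mul(Rational(1, 3), Rational(-1, 7))) = Add(Rational(-5, 3), Rational(-1, 21)) = Rational(-12, 7) ≈ -1.7143)
Function('a')(H, l) = Rational(-12, 7)
Function('s')(O) = Rational(-12, 7)
Add(Function('s')(Add(6, Mul(-1, -4))), Mul(Mul(-1, 21), Function('X')(1))) = Add(Rational(-12, 7), Mul(Mul(-1, 21), 1)) = Add(Rational(-12, 7), Mul(-21, 1)) = Add(Rational(-12, 7), -21) = Rational(-159, 7)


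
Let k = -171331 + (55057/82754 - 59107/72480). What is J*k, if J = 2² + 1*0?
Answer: -513822969206419/749751240 ≈ -6.8533e+5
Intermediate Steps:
J = 4 (J = 4 + 0 = 4)
k = -513822969206419/2999004960 (k = -171331 + (55057*(1/82754) - 59107*1/72480) = -171331 + (55057/82754 - 59107/72480) = -171331 - 450404659/2999004960 = -513822969206419/2999004960 ≈ -1.7133e+5)
J*k = 4*(-513822969206419/2999004960) = -513822969206419/749751240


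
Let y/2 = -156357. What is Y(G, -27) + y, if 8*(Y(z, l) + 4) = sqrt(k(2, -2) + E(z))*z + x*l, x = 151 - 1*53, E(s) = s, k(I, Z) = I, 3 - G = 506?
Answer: -1252195/4 - 503*I*sqrt(501)/8 ≈ -3.1305e+5 - 1407.3*I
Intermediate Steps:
y = -312714 (y = 2*(-156357) = -312714)
G = -503 (G = 3 - 1*506 = 3 - 506 = -503)
x = 98 (x = 151 - 53 = 98)
Y(z, l) = -4 + 49*l/4 + z*sqrt(2 + z)/8 (Y(z, l) = -4 + (sqrt(2 + z)*z + 98*l)/8 = -4 + (z*sqrt(2 + z) + 98*l)/8 = -4 + (98*l + z*sqrt(2 + z))/8 = -4 + (49*l/4 + z*sqrt(2 + z)/8) = -4 + 49*l/4 + z*sqrt(2 + z)/8)
Y(G, -27) + y = (-4 + (49/4)*(-27) + (1/8)*(-503)*sqrt(2 - 503)) - 312714 = (-4 - 1323/4 + (1/8)*(-503)*sqrt(-501)) - 312714 = (-4 - 1323/4 + (1/8)*(-503)*(I*sqrt(501))) - 312714 = (-4 - 1323/4 - 503*I*sqrt(501)/8) - 312714 = (-1339/4 - 503*I*sqrt(501)/8) - 312714 = -1252195/4 - 503*I*sqrt(501)/8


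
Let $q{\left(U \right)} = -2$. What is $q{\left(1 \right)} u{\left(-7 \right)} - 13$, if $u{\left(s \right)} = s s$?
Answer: $-111$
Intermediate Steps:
$u{\left(s \right)} = s^{2}$
$q{\left(1 \right)} u{\left(-7 \right)} - 13 = - 2 \left(-7\right)^{2} - 13 = \left(-2\right) 49 - 13 = -98 - 13 = -111$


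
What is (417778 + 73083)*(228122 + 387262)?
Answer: 302068005624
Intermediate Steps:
(417778 + 73083)*(228122 + 387262) = 490861*615384 = 302068005624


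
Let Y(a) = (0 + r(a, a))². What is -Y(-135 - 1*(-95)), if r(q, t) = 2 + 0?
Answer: -4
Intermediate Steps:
r(q, t) = 2
Y(a) = 4 (Y(a) = (0 + 2)² = 2² = 4)
-Y(-135 - 1*(-95)) = -1*4 = -4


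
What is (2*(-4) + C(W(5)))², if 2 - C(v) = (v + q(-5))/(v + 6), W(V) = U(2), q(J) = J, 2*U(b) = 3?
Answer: 6889/225 ≈ 30.618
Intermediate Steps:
U(b) = 3/2 (U(b) = (½)*3 = 3/2)
W(V) = 3/2
C(v) = 2 - (-5 + v)/(6 + v) (C(v) = 2 - (v - 5)/(v + 6) = 2 - (-5 + v)/(6 + v))
(2*(-4) + C(W(5)))² = (2*(-4) + (17 + 3/2)/(6 + 3/2))² = (-8 + (37/2)/(15/2))² = (-8 + (2/15)*(37/2))² = (-8 + 37/15)² = (-83/15)² = 6889/225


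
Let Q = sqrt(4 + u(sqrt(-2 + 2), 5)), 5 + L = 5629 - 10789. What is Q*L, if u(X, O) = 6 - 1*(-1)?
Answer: -5165*sqrt(11) ≈ -17130.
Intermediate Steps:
L = -5165 (L = -5 + (5629 - 10789) = -5 - 5160 = -5165)
u(X, O) = 7 (u(X, O) = 6 + 1 = 7)
Q = sqrt(11) (Q = sqrt(4 + 7) = sqrt(11) ≈ 3.3166)
Q*L = sqrt(11)*(-5165) = -5165*sqrt(11)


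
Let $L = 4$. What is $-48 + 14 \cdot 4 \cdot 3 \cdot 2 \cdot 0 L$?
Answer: $-48$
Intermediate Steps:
$-48 + 14 \cdot 4 \cdot 3 \cdot 2 \cdot 0 L = -48 + 14 \cdot 4 \cdot 3 \cdot 2 \cdot 0 \cdot 4 = -48 + 14 \cdot 12 \cdot 2 \cdot 0 \cdot 4 = -48 + 14 \cdot 24 \cdot 0 \cdot 4 = -48 + 14 \cdot 0 \cdot 4 = -48 + 14 \cdot 0 = -48 + 0 = -48$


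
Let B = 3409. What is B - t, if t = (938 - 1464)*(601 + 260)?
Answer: 456295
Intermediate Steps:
t = -452886 (t = -526*861 = -452886)
B - t = 3409 - 1*(-452886) = 3409 + 452886 = 456295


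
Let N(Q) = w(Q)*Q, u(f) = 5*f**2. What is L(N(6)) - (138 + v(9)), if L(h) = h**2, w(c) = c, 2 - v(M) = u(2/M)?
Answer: 93656/81 ≈ 1156.2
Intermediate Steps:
v(M) = 2 - 20/M**2 (v(M) = 2 - 5*(2/M)**2 = 2 - 5*4/M**2 = 2 - 20/M**2)
N(Q) = Q**2 (N(Q) = Q*Q = Q**2)
L(N(6)) - (138 + v(9)) = (6**2)**2 - (138 + (2 - 20/9**2)) = 36**2 - (138 + (2 - 20*1/81)) = 1296 - (138 + (2 - 20/81)) = 1296 - (138 + 142/81) = 1296 - 1*11320/81 = 1296 - 11320/81 = 93656/81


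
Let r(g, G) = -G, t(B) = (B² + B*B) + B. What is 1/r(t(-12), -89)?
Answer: 1/89 ≈ 0.011236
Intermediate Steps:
t(B) = B + 2*B² (t(B) = (B² + B²) + B = 2*B² + B = B + 2*B²)
1/r(t(-12), -89) = 1/(-1*(-89)) = 1/89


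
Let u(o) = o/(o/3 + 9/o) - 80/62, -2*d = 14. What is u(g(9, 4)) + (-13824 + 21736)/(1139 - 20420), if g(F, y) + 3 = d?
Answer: 50216276/75909297 ≈ 0.66153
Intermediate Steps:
d = -7 (d = -½*14 = -7)
g(F, y) = -10 (g(F, y) = -3 - 7 = -10)
u(o) = -40/31 + o/(9/o + o/3) (u(o) = o/(o*(⅓) + 9/o) - 80*1/62 = o/(o/3 + 9/o) - 40/31 = o/(9/o + o/3) - 40/31 = -40/31 + o/(9/o + o/3))
u(g(9, 4)) + (-13824 + 21736)/(1139 - 20420) = (-1080 + 53*(-10)²)/(31*(27 + (-10)²)) + (-13824 + 21736)/(1139 - 20420) = (-1080 + 53*100)/(31*(27 + 100)) + 7912/(-19281) = (1/31)*(-1080 + 5300)/127 + 7912*(-1/19281) = (1/31)*(1/127)*4220 - 7912/19281 = 4220/3937 - 7912/19281 = 50216276/75909297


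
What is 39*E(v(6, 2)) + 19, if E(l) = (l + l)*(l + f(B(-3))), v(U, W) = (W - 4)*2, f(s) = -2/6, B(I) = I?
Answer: 1371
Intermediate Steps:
f(s) = -⅓ (f(s) = -2*⅙ = -⅓)
v(U, W) = -8 + 2*W (v(U, W) = (-4 + W)*2 = -8 + 2*W)
E(l) = 2*l*(-⅓ + l) (E(l) = (l + l)*(l - ⅓) = (2*l)*(-⅓ + l) = 2*l*(-⅓ + l))
39*E(v(6, 2)) + 19 = 39*(2*(-8 + 2*2)*(-1 + 3*(-8 + 2*2))/3) + 19 = 39*(2*(-8 + 4)*(-1 + 3*(-8 + 4))/3) + 19 = 39*((⅔)*(-4)*(-1 + 3*(-4))) + 19 = 39*((⅔)*(-4)*(-1 - 12)) + 19 = 39*((⅔)*(-4)*(-13)) + 19 = 39*(104/3) + 19 = 1352 + 19 = 1371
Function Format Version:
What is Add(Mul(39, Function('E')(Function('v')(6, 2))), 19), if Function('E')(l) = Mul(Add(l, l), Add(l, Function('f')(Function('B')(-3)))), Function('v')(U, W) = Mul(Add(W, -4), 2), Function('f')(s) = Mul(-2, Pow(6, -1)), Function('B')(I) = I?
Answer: 1371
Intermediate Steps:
Function('f')(s) = Rational(-1, 3) (Function('f')(s) = Mul(-2, Rational(1, 6)) = Rational(-1, 3))
Function('v')(U, W) = Add(-8, Mul(2, W)) (Function('v')(U, W) = Mul(Add(-4, W), 2) = Add(-8, Mul(2, W)))
Function('E')(l) = Mul(2, l, Add(Rational(-1, 3), l)) (Function('E')(l) = Mul(Add(l, l), Add(l, Rational(-1, 3))) = Mul(Mul(2, l), Add(Rational(-1, 3), l)) = Mul(2, l, Add(Rational(-1, 3), l)))
Add(Mul(39, Function('E')(Function('v')(6, 2))), 19) = Add(Mul(39, Mul(Rational(2, 3), Add(-8, Mul(2, 2)), Add(-1, Mul(3, Add(-8, Mul(2, 2)))))), 19) = Add(Mul(39, Mul(Rational(2, 3), Add(-8, 4), Add(-1, Mul(3, Add(-8, 4))))), 19) = Add(Mul(39, Mul(Rational(2, 3), -4, Add(-1, Mul(3, -4)))), 19) = Add(Mul(39, Mul(Rational(2, 3), -4, Add(-1, -12))), 19) = Add(Mul(39, Mul(Rational(2, 3), -4, -13)), 19) = Add(Mul(39, Rational(104, 3)), 19) = Add(1352, 19) = 1371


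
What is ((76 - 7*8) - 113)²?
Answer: 8649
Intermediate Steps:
((76 - 7*8) - 113)² = ((76 - 56) - 113)² = (20 - 113)² = (-93)² = 8649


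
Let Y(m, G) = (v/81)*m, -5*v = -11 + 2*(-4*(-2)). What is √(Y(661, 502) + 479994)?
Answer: √38878853/9 ≈ 692.81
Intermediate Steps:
v = -1 (v = -(-11 + 2*(-4*(-2)))/5 = -(-11 + 2*8)/5 = -(-11 + 16)/5 = -⅕*5 = -1)
Y(m, G) = -m/81 (Y(m, G) = (-1/81)*m = (-1*1/81)*m = -m/81)
√(Y(661, 502) + 479994) = √(-1/81*661 + 479994) = √(-661/81 + 479994) = √(38878853/81) = √38878853/9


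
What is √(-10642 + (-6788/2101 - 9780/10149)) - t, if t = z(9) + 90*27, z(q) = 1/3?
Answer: -7291/3 + 5*I*√21513471091622026/7107683 ≈ -2430.3 + 103.18*I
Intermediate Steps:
z(q) = ⅓
t = 7291/3 (t = ⅓ + 90*27 = ⅓ + 2430 = 7291/3 ≈ 2430.3)
√(-10642 + (-6788/2101 - 9780/10149)) - t = √(-10642 + (-6788/2101 - 9780/10149)) - 1*7291/3 = √(-10642 + (-6788*1/2101 - 9780*1/10149)) - 7291/3 = √(-10642 + (-6788/2101 - 3260/3383)) - 7291/3 = √(-10642 - 29813064/7107683) - 7291/3 = √(-75669775550/7107683) - 7291/3 = 5*I*√21513471091622026/7107683 - 7291/3 = -7291/3 + 5*I*√21513471091622026/7107683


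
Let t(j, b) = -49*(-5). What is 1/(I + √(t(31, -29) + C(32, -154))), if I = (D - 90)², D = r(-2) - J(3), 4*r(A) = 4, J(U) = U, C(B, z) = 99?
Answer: 1058/8954869 - √86/35819476 ≈ 0.00011789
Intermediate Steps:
t(j, b) = 245
r(A) = 1 (r(A) = (¼)*4 = 1)
D = -2 (D = 1 - 1*3 = 1 - 3 = -2)
I = 8464 (I = (-2 - 90)² = (-92)² = 8464)
1/(I + √(t(31, -29) + C(32, -154))) = 1/(8464 + √(245 + 99)) = 1/(8464 + √344) = 1/(8464 + 2*√86)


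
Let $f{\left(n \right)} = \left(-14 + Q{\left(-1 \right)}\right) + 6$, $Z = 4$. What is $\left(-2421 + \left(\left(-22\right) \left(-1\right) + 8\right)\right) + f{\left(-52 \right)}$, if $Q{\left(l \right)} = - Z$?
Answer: $-2403$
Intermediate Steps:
$Q{\left(l \right)} = -4$ ($Q{\left(l \right)} = \left(-1\right) 4 = -4$)
$f{\left(n \right)} = -12$ ($f{\left(n \right)} = \left(-14 - 4\right) + 6 = -18 + 6 = -12$)
$\left(-2421 + \left(\left(-22\right) \left(-1\right) + 8\right)\right) + f{\left(-52 \right)} = \left(-2421 + \left(\left(-22\right) \left(-1\right) + 8\right)\right) - 12 = \left(-2421 + \left(22 + 8\right)\right) - 12 = \left(-2421 + 30\right) - 12 = -2391 - 12 = -2403$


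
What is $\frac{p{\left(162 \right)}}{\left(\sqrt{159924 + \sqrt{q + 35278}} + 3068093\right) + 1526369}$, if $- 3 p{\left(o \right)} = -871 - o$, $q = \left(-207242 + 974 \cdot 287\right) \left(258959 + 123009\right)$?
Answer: $\frac{1033}{3 \left(4594462 + \sqrt{159924 + \sqrt{27614793806}}\right)} \approx 7.4936 \cdot 10^{-5}$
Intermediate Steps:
$q = 27614758528$ ($q = \left(-207242 + 279538\right) 381968 = 72296 \cdot 381968 = 27614758528$)
$p{\left(o \right)} = \frac{871}{3} + \frac{o}{3}$ ($p{\left(o \right)} = - \frac{-871 - o}{3} = \frac{871}{3} + \frac{o}{3}$)
$\frac{p{\left(162 \right)}}{\left(\sqrt{159924 + \sqrt{q + 35278}} + 3068093\right) + 1526369} = \frac{\frac{871}{3} + \frac{1}{3} \cdot 162}{\left(\sqrt{159924 + \sqrt{27614758528 + 35278}} + 3068093\right) + 1526369} = \frac{\frac{871}{3} + 54}{\left(\sqrt{159924 + \sqrt{27614793806}} + 3068093\right) + 1526369} = \frac{1033}{3 \left(\left(3068093 + \sqrt{159924 + \sqrt{27614793806}}\right) + 1526369\right)} = \frac{1033}{3 \left(4594462 + \sqrt{159924 + \sqrt{27614793806}}\right)}$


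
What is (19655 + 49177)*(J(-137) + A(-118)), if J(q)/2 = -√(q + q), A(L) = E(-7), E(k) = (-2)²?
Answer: 275328 - 137664*I*√274 ≈ 2.7533e+5 - 2.2787e+6*I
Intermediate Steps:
E(k) = 4
A(L) = 4
J(q) = -2*√2*√q (J(q) = 2*(-√(q + q)) = 2*(-√(2*q)) = 2*(-√2*√q) = -2*√2*√q)
(19655 + 49177)*(J(-137) + A(-118)) = (19655 + 49177)*(-2*√2*√(-137) + 4) = 68832*(-2*√2*I*√137 + 4) = 68832*(-2*I*√274 + 4) = 68832*(4 - 2*I*√274) = 275328 - 137664*I*√274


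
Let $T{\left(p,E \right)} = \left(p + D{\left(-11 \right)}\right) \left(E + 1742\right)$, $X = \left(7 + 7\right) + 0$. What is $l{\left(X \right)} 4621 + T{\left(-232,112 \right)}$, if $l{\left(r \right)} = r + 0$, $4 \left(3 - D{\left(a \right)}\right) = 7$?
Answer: $- \frac{726233}{2} \approx -3.6312 \cdot 10^{5}$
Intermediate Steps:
$D{\left(a \right)} = \frac{5}{4}$ ($D{\left(a \right)} = 3 - \frac{7}{4} = \frac{5}{4}$)
$X = 14$ ($X = 14 + 0 = 14$)
$T{\left(p,E \right)} = \left(1742 + E\right) \left(\frac{5}{4} + p\right)$ ($T{\left(p,E \right)} = \left(p + \frac{5}{4}\right) \left(E + 1742\right) = \left(\frac{5}{4} + p\right) \left(1742 + E\right) = \left(1742 + E\right) \left(\frac{5}{4} + p\right)$)
$l{\left(r \right)} = r$
$l{\left(X \right)} 4621 + T{\left(-232,112 \right)} = 14 \cdot 4621 + \left(\frac{4355}{2} + 1742 \left(-232\right) + \frac{5}{4} \cdot 112 + 112 \left(-232\right)\right) = 64694 + \left(\frac{4355}{2} - 404144 + 140 - 25984\right) = 64694 - \frac{855621}{2} = - \frac{726233}{2}$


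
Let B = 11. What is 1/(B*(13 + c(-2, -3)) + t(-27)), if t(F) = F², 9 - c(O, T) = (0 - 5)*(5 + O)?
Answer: 1/1136 ≈ 0.00088028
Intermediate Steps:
c(O, T) = 34 + 5*O (c(O, T) = 9 - (0 - 5)*(5 + O) = 9 - (-5)*(5 + O) = 9 - (-25 - 5*O) = 9 + (25 + 5*O) = 34 + 5*O)
1/(B*(13 + c(-2, -3)) + t(-27)) = 1/(11*(13 + (34 + 5*(-2))) + (-27)²) = 1/(11*(13 + (34 - 10)) + 729) = 1/(11*(13 + 24) + 729) = 1/(11*37 + 729) = 1/(407 + 729) = 1/1136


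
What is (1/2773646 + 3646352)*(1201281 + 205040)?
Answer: 14223094127360803153/2773646 ≈ 5.1279e+12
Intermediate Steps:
(1/2773646 + 3646352)*(1201281 + 205040) = (1/2773646 + 3646352)*1406321 = (10113689639393/2773646)*1406321 = 14223094127360803153/2773646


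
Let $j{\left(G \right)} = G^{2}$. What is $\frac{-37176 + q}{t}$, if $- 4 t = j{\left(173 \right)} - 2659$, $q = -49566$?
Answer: $\frac{19276}{1515} \approx 12.723$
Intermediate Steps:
$t = - \frac{13635}{2}$ ($t = - \frac{173^{2} - 2659}{4} = - \frac{29929 - 2659}{4} = \left(- \frac{1}{4}\right) 27270 = - \frac{13635}{2} \approx -6817.5$)
$\frac{-37176 + q}{t} = \frac{-37176 - 49566}{- \frac{13635}{2}} = \left(-86742\right) \left(- \frac{2}{13635}\right) = \frac{19276}{1515}$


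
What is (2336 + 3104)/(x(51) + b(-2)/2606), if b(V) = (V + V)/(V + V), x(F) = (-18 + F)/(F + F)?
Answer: 24100288/1435 ≈ 16795.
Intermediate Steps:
x(F) = (-18 + F)/(2*F) (x(F) = (-18 + F)/((2*F)) = (-18 + F)*(1/(2*F)) = (-18 + F)/(2*F))
b(V) = 1 (b(V) = (2*V)/((2*V)) = (2*V)*(1/(2*V)) = 1)
(2336 + 3104)/(x(51) + b(-2)/2606) = (2336 + 3104)/((1/2)*(-18 + 51)/51 + 1/2606) = 5440/((1/2)*(1/51)*33 + 1*(1/2606)) = 5440/(11/34 + 1/2606) = 5440/(7175/22151) = 5440*(22151/7175) = 24100288/1435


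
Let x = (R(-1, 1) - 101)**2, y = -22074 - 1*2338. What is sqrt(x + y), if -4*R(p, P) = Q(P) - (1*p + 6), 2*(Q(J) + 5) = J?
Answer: I*sqrt(939847)/8 ≈ 121.18*I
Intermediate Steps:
Q(J) = -5 + J/2
R(p, P) = 11/4 - P/8 + p/4 (R(p, P) = -((-5 + P/2) - (1*p + 6))/4 = -((-5 + P/2) - (p + 6))/4 = -((-5 + P/2) - (6 + p))/4 = -((-5 + P/2) + (-6 - p))/4 = -(-11 + P/2 - p)/4 = 11/4 - P/8 + p/4)
y = -24412 (y = -22074 - 2338 = -24412)
x = 622521/64 (x = ((11/4 - 1/8*1 + (1/4)*(-1)) - 101)**2 = ((11/4 - 1/8 - 1/4) - 101)**2 = (19/8 - 101)**2 = (-789/8)**2 = 622521/64 ≈ 9726.9)
sqrt(x + y) = sqrt(622521/64 - 24412) = sqrt(-939847/64) = I*sqrt(939847)/8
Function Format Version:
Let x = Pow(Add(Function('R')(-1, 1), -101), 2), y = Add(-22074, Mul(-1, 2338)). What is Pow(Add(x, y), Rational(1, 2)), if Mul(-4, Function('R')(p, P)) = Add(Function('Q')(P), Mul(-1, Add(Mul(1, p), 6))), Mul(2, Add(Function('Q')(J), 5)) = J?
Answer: Mul(Rational(1, 8), I, Pow(939847, Rational(1, 2))) ≈ Mul(121.18, I)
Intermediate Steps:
Function('Q')(J) = Add(-5, Mul(Rational(1, 2), J))
Function('R')(p, P) = Add(Rational(11, 4), Mul(Rational(-1, 8), P), Mul(Rational(1, 4), p)) (Function('R')(p, P) = Mul(Rational(-1, 4), Add(Add(-5, Mul(Rational(1, 2), P)), Mul(-1, Add(Mul(1, p), 6)))) = Mul(Rational(-1, 4), Add(Add(-5, Mul(Rational(1, 2), P)), Mul(-1, Add(p, 6)))) = Mul(Rational(-1, 4), Add(Add(-5, Mul(Rational(1, 2), P)), Mul(-1, Add(6, p)))) = Mul(Rational(-1, 4), Add(Add(-5, Mul(Rational(1, 2), P)), Add(-6, Mul(-1, p)))) = Mul(Rational(-1, 4), Add(-11, Mul(Rational(1, 2), P), Mul(-1, p))) = Add(Rational(11, 4), Mul(Rational(-1, 8), P), Mul(Rational(1, 4), p)))
y = -24412 (y = Add(-22074, -2338) = -24412)
x = Rational(622521, 64) (x = Pow(Add(Add(Rational(11, 4), Mul(Rational(-1, 8), 1), Mul(Rational(1, 4), -1)), -101), 2) = Pow(Add(Add(Rational(11, 4), Rational(-1, 8), Rational(-1, 4)), -101), 2) = Pow(Add(Rational(19, 8), -101), 2) = Pow(Rational(-789, 8), 2) = Rational(622521, 64) ≈ 9726.9)
Pow(Add(x, y), Rational(1, 2)) = Pow(Add(Rational(622521, 64), -24412), Rational(1, 2)) = Pow(Rational(-939847, 64), Rational(1, 2)) = Mul(Rational(1, 8), I, Pow(939847, Rational(1, 2)))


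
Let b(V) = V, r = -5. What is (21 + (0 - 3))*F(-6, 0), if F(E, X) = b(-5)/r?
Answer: 18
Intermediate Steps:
F(E, X) = 1 (F(E, X) = -5/(-5) = -5*(-⅕) = 1)
(21 + (0 - 3))*F(-6, 0) = (21 + (0 - 3))*1 = (21 - 3)*1 = 18*1 = 18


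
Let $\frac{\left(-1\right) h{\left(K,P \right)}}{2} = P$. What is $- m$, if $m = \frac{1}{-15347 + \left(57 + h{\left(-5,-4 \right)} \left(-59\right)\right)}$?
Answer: $\frac{1}{15762} \approx 6.3444 \cdot 10^{-5}$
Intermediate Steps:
$h{\left(K,P \right)} = - 2 P$
$m = - \frac{1}{15762}$ ($m = \frac{1}{-15347 + \left(57 + \left(-2\right) \left(-4\right) \left(-59\right)\right)} = \frac{1}{-15347 + \left(57 + 8 \left(-59\right)\right)} = \frac{1}{-15347 + \left(57 - 472\right)} = \frac{1}{-15347 - 415} = \frac{1}{-15762} = - \frac{1}{15762} \approx -6.3444 \cdot 10^{-5}$)
$- m = \left(-1\right) \left(- \frac{1}{15762}\right) = \frac{1}{15762}$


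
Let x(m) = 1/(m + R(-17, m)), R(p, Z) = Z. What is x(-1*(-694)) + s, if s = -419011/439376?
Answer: -145286973/152463472 ≈ -0.95293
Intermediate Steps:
s = -419011/439376 (s = -419011*1/439376 = -419011/439376 ≈ -0.95365)
x(m) = 1/(2*m) (x(m) = 1/(m + m) = 1/(2*m))
x(-1*(-694)) + s = 1/(2*((-1*(-694)))) - 419011/439376 = (1/2)/694 - 419011/439376 = (1/2)*(1/694) - 419011/439376 = 1/1388 - 419011/439376 = -145286973/152463472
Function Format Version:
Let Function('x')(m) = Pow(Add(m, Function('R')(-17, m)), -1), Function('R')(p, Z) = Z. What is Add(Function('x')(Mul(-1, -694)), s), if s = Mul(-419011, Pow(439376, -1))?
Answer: Rational(-145286973, 152463472) ≈ -0.95293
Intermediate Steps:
s = Rational(-419011, 439376) (s = Mul(-419011, Rational(1, 439376)) = Rational(-419011, 439376) ≈ -0.95365)
Function('x')(m) = Mul(Rational(1, 2), Pow(m, -1)) (Function('x')(m) = Pow(Add(m, m), -1) = Pow(Mul(2, m), -1) = Mul(Rational(1, 2), Pow(m, -1)))
Add(Function('x')(Mul(-1, -694)), s) = Add(Mul(Rational(1, 2), Pow(Mul(-1, -694), -1)), Rational(-419011, 439376)) = Add(Mul(Rational(1, 2), Pow(694, -1)), Rational(-419011, 439376)) = Add(Mul(Rational(1, 2), Rational(1, 694)), Rational(-419011, 439376)) = Add(Rational(1, 1388), Rational(-419011, 439376)) = Rational(-145286973, 152463472)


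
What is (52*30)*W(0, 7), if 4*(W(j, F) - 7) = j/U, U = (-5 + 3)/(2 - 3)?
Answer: 10920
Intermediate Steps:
U = 2 (U = -2/(-1) = -2*(-1) = 2)
W(j, F) = 7 + j/8 (W(j, F) = 7 + (j/2)/4 = 7 + j/8)
(52*30)*W(0, 7) = (52*30)*(7 + (1/8)*0) = 1560*(7 + 0) = 1560*7 = 10920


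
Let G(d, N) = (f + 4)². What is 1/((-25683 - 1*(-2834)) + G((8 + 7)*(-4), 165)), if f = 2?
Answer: -1/22813 ≈ -4.3835e-5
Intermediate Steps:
G(d, N) = 36 (G(d, N) = (2 + 4)² = 6² = 36)
1/((-25683 - 1*(-2834)) + G((8 + 7)*(-4), 165)) = 1/((-25683 - 1*(-2834)) + 36) = 1/((-25683 + 2834) + 36) = 1/(-22849 + 36) = 1/(-22813) = -1/22813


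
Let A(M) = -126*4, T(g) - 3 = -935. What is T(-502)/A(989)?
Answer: 233/126 ≈ 1.8492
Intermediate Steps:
T(g) = -932 (T(g) = 3 - 935 = -932)
A(M) = -504
T(-502)/A(989) = -932/(-504) = -932*(-1/504) = 233/126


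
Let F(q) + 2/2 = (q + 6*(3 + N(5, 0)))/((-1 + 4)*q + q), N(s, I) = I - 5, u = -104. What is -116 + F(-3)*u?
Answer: -142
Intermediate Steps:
N(s, I) = -5 + I
F(q) = -1 + (-12 + q)/(4*q) (F(q) = -1 + (q + 6*(3 + (-5 + 0)))/((-1 + 4)*q + q) = -1 + (q + 6*(3 - 5))/(3*q + q) = -1 + (q + 6*(-2))/((4*q)) = -1 + (q - 12)*(1/(4*q)) = -1 + (-12 + q)*(1/(4*q)) = -1 + (-12 + q)/(4*q))
-116 + F(-3)*u = -116 + (-3/4 - 3/(-3))*(-104) = -116 + (-3/4 - 3*(-1/3))*(-104) = -116 + (-3/4 + 1)*(-104) = -116 + (1/4)*(-104) = -116 - 26 = -142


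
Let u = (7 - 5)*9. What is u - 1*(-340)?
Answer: 358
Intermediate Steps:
u = 18 (u = 2*9 = 18)
u - 1*(-340) = 18 - 1*(-340) = 18 + 340 = 358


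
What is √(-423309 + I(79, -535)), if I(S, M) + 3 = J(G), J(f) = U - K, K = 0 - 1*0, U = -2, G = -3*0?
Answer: I*√423314 ≈ 650.63*I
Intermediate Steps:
G = 0
K = 0 (K = 0 + 0 = 0)
J(f) = -2 (J(f) = -2 - 1*0 = -2 + 0 = -2)
I(S, M) = -5 (I(S, M) = -3 - 2 = -5)
√(-423309 + I(79, -535)) = √(-423309 - 5) = √(-423314) = I*√423314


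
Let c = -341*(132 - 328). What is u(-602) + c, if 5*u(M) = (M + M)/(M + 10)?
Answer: 49458941/740 ≈ 66836.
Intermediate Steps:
u(M) = 2*M/(5*(10 + M)) (u(M) = ((M + M)/(M + 10))/5 = ((2*M)/(10 + M))/5 = (2*M/(10 + M))/5 = 2*M/(5*(10 + M)))
c = 66836 (c = -341*(-196) = 66836)
u(-602) + c = (⅖)*(-602)/(10 - 602) + 66836 = (⅖)*(-602)/(-592) + 66836 = (⅖)*(-602)*(-1/592) + 66836 = 301/740 + 66836 = 49458941/740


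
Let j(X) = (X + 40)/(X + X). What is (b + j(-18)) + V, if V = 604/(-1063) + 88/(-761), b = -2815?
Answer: -41007997567/14560974 ≈ -2816.3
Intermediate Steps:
j(X) = (40 + X)/(2*X) (j(X) = (40 + X)/((2*X)) = (40 + X)*(1/(2*X)) = (40 + X)/(2*X))
V = -553188/808943 (V = 604*(-1/1063) + 88*(-1/761) = -604/1063 - 88/761 = -553188/808943 ≈ -0.68384)
(b + j(-18)) + V = (-2815 + (1/2)*(40 - 18)/(-18)) - 553188/808943 = (-2815 + (1/2)*(-1/18)*22) - 553188/808943 = (-2815 - 11/18) - 553188/808943 = -50681/18 - 553188/808943 = -41007997567/14560974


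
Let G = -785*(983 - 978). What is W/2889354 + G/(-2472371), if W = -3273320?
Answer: -4040760363635/3571777519167 ≈ -1.1313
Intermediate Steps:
G = -3925 (G = -785*5 = -3925)
W/2889354 + G/(-2472371) = -3273320/2889354 - 3925/(-2472371) = -3273320*1/2889354 - 3925*(-1/2472371) = -1636660/1444677 + 3925/2472371 = -4040760363635/3571777519167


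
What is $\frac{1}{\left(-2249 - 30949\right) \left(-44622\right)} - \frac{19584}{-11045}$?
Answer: $\frac{29010976890149}{16361633968020} \approx 1.7731$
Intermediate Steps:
$\frac{1}{\left(-2249 - 30949\right) \left(-44622\right)} - \frac{19584}{-11045} = \frac{1}{-33198} \left(- \frac{1}{44622}\right) - - \frac{19584}{11045} = \left(- \frac{1}{33198}\right) \left(- \frac{1}{44622}\right) + \frac{19584}{11045} = \frac{1}{1481361156} + \frac{19584}{11045} = \frac{29010976890149}{16361633968020}$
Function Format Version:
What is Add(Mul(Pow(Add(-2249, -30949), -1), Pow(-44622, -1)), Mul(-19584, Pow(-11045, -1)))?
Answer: Rational(29010976890149, 16361633968020) ≈ 1.7731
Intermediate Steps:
Add(Mul(Pow(Add(-2249, -30949), -1), Pow(-44622, -1)), Mul(-19584, Pow(-11045, -1))) = Add(Mul(Pow(-33198, -1), Rational(-1, 44622)), Mul(-19584, Rational(-1, 11045))) = Add(Mul(Rational(-1, 33198), Rational(-1, 44622)), Rational(19584, 11045)) = Add(Rational(1, 1481361156), Rational(19584, 11045)) = Rational(29010976890149, 16361633968020)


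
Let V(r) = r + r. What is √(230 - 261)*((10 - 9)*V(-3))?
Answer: -6*I*√31 ≈ -33.407*I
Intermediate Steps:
V(r) = 2*r
√(230 - 261)*((10 - 9)*V(-3)) = √(230 - 261)*((10 - 9)*(2*(-3))) = √(-31)*(1*(-6)) = (I*√31)*(-6) = -6*I*√31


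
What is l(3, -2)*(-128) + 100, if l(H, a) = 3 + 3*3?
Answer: -1436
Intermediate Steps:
l(H, a) = 12 (l(H, a) = 3 + 9 = 12)
l(3, -2)*(-128) + 100 = 12*(-128) + 100 = -1536 + 100 = -1436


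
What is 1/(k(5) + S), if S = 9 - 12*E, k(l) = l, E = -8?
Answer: 1/110 ≈ 0.0090909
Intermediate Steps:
S = 105 (S = 9 - 12*(-8) = 9 + 96 = 105)
1/(k(5) + S) = 1/(5 + 105) = 1/110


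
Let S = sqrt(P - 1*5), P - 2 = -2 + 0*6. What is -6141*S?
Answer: -6141*I*sqrt(5) ≈ -13732.0*I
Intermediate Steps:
P = 0 (P = 2 + (-2 + 0*6) = 2 + (-2 + 0) = 2 - 2 = 0)
S = I*sqrt(5) (S = sqrt(0 - 1*5) = sqrt(0 - 5) = sqrt(-5) = I*sqrt(5) ≈ 2.2361*I)
-6141*S = -6141*I*sqrt(5)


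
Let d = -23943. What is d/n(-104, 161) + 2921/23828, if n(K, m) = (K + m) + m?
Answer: -12388631/112924 ≈ -109.71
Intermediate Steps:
n(K, m) = K + 2*m
d/n(-104, 161) + 2921/23828 = -23943/(-104 + 2*161) + 2921/23828 = -23943/(-104 + 322) + 2921*(1/23828) = -23943/218 + 127/1036 = -12388631/112924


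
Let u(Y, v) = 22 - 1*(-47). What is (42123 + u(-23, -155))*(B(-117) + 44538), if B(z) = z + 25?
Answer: 1875265632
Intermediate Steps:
u(Y, v) = 69 (u(Y, v) = 22 + 47 = 69)
B(z) = 25 + z
(42123 + u(-23, -155))*(B(-117) + 44538) = (42123 + 69)*((25 - 117) + 44538) = 42192*(-92 + 44538) = 42192*44446 = 1875265632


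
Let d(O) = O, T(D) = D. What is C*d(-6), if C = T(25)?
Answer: -150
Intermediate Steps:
C = 25
C*d(-6) = 25*(-6) = -150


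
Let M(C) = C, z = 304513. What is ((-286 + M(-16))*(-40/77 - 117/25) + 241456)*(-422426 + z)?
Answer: -55162710303934/1925 ≈ -2.8656e+10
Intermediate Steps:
((-286 + M(-16))*(-40/77 - 117/25) + 241456)*(-422426 + z) = ((-286 - 16)*(-40/77 - 117/25) + 241456)*(-422426 + 304513) = (-302*(-40*1/77 - 117*1/25) + 241456)*(-117913) = (-302*(-40/77 - 117/25) + 241456)*(-117913) = (-302*(-10009/1925) + 241456)*(-117913) = (3022718/1925 + 241456)*(-117913) = (467825518/1925)*(-117913) = -55162710303934/1925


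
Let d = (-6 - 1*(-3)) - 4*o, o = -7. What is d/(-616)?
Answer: -25/616 ≈ -0.040584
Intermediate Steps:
d = 25 (d = (-6 - 1*(-3)) - 4*(-7) = (-6 + 3) + 28 = -3 + 28 = 25)
d/(-616) = 25/(-616) = 25*(-1/616) = -25/616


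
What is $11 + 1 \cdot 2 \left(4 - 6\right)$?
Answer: $7$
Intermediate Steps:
$11 + 1 \cdot 2 \left(4 - 6\right) = 11 + 2 \left(4 - 6\right) = 11 + 2 \left(-2\right) = 11 - 4 = 7$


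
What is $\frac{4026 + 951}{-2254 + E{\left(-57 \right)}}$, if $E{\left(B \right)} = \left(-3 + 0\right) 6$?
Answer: $- \frac{4977}{2272} \approx -2.1906$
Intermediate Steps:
$E{\left(B \right)} = -18$ ($E{\left(B \right)} = \left(-3\right) 6 = -18$)
$\frac{4026 + 951}{-2254 + E{\left(-57 \right)}} = \frac{4026 + 951}{-2254 - 18} = \frac{4977}{-2272} = 4977 \left(- \frac{1}{2272}\right) = - \frac{4977}{2272}$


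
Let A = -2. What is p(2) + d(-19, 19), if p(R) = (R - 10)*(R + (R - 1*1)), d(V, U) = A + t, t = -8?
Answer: -34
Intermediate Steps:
d(V, U) = -10 (d(V, U) = -2 - 8 = -10)
p(R) = (-1 + 2*R)*(-10 + R) (p(R) = (-10 + R)*(R + (R - 1)) = (-10 + R)*(R + (-1 + R)) = (-10 + R)*(-1 + 2*R) = (-1 + 2*R)*(-10 + R))
p(2) + d(-19, 19) = (10 - 21*2 + 2*2²) - 10 = (10 - 42 + 2*4) - 10 = (10 - 42 + 8) - 10 = -24 - 10 = -34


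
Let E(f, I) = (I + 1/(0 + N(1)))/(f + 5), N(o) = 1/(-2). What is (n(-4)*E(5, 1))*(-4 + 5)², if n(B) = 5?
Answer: -½ ≈ -0.50000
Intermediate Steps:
N(o) = -½
E(f, I) = (-2 + I)/(5 + f) (E(f, I) = (I + 1/(0 - ½))/(f + 5) = (I + 1/(-½))/(5 + f) = (I - 2)/(5 + f) = (-2 + I)/(5 + f))
(n(-4)*E(5, 1))*(-4 + 5)² = (5*((-2 + 1)/(5 + 5)))*(-4 + 5)² = (5*(-1/10))*1² = (5*((⅒)*(-1)))*1 = (5*(-⅒))*1 = -½*1 = -½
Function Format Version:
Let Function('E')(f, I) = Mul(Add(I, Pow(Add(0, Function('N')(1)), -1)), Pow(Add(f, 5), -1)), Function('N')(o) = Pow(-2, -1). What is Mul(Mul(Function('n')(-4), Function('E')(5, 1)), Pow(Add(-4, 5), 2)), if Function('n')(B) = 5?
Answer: Rational(-1, 2) ≈ -0.50000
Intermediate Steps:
Function('N')(o) = Rational(-1, 2)
Function('E')(f, I) = Mul(Pow(Add(5, f), -1), Add(-2, I)) (Function('E')(f, I) = Mul(Add(I, Pow(Add(0, Rational(-1, 2)), -1)), Pow(Add(f, 5), -1)) = Mul(Add(I, Pow(Rational(-1, 2), -1)), Pow(Add(5, f), -1)) = Mul(Add(I, -2), Pow(Add(5, f), -1)) = Mul(Add(-2, I), Pow(Add(5, f), -1)) = Mul(Pow(Add(5, f), -1), Add(-2, I)))
Mul(Mul(Function('n')(-4), Function('E')(5, 1)), Pow(Add(-4, 5), 2)) = Mul(Mul(5, Mul(Pow(Add(5, 5), -1), Add(-2, 1))), Pow(Add(-4, 5), 2)) = Mul(Mul(5, Mul(Pow(10, -1), -1)), Pow(1, 2)) = Mul(Mul(5, Mul(Rational(1, 10), -1)), 1) = Mul(Mul(5, Rational(-1, 10)), 1) = Mul(Rational(-1, 2), 1) = Rational(-1, 2)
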